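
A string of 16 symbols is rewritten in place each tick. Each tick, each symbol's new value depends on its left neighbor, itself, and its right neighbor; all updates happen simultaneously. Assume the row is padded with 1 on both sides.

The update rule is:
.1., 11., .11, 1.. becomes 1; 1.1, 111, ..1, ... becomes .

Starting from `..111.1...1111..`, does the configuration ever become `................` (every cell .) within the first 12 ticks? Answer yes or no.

no

1.1.1.11..1..11.
1.1.1.111.11.11.
1.1.1.1.1.11.11.
1.1.1.1.1.11.11.  (fixed point — unchanged through tick 12)
tick 12 is 1.1.1.1.1.11.11., still not uniform .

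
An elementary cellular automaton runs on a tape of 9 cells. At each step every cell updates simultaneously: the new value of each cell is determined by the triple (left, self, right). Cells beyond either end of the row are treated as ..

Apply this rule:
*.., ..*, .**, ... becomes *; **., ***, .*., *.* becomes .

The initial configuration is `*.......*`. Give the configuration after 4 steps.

..*.....*

step 1: .*******.
step 2: **......*
step 3: *.******.
step 4: ..*.....*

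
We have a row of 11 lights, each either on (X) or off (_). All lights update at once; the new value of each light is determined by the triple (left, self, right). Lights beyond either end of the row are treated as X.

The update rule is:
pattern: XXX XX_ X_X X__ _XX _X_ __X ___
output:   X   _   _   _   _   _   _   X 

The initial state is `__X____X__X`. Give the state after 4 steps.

step 1: ____XX_____
step 2: _XX____XXX_
step 3: ____XX__X__
step 4: _XX________

_XX________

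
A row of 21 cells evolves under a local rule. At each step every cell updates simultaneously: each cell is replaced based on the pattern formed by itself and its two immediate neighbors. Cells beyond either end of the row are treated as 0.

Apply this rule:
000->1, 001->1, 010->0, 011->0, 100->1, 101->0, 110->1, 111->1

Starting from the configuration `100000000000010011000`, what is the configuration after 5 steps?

011111111111101101111
101111111111100100111
000111111111111011011
111011111111111001001
011001111111111110110

011001111111111110110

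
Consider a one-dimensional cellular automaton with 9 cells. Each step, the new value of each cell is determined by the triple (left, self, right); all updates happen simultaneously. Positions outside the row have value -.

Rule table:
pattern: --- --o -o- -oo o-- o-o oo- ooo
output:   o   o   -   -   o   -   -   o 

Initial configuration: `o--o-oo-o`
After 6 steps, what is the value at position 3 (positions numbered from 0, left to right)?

step 1: -oo------
step 2: o--oooooo
step 3: -oo-oooo-
step 4: o----oo-o
step 5: -oooo----
step 6: o-oo-oooo
position 3 holds o

o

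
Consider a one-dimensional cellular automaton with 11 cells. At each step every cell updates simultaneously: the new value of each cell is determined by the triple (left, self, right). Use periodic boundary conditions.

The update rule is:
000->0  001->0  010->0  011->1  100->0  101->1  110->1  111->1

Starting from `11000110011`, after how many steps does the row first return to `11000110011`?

step 1: 11000110011

1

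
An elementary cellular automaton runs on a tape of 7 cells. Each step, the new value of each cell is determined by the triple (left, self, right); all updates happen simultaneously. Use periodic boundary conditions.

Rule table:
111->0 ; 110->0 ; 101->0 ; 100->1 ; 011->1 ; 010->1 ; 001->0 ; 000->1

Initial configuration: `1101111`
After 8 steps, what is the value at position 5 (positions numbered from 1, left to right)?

0001000
1101111  (repeats step 0; period 2)
step 8: 1101111
position 5 holds 1

1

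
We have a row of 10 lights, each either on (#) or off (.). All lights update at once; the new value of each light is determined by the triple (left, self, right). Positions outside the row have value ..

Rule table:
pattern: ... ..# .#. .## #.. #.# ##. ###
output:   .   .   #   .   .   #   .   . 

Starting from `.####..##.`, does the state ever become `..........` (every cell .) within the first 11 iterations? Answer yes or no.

..........
all cells are . at iteration 1

yes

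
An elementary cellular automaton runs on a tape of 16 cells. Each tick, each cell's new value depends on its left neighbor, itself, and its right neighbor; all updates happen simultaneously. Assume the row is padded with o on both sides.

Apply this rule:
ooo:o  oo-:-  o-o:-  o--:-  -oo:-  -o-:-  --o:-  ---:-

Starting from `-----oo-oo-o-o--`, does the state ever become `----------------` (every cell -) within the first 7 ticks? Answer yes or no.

yes

----------------
all cells are - at tick 1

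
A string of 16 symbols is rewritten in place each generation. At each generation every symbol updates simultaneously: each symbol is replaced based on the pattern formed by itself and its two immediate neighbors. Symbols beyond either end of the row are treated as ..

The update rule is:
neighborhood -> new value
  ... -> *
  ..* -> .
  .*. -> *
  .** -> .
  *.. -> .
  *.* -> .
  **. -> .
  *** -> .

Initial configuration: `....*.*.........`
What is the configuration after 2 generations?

generation 1: ***.*.*.********
generation 2: ....*.*.........

....*.*.........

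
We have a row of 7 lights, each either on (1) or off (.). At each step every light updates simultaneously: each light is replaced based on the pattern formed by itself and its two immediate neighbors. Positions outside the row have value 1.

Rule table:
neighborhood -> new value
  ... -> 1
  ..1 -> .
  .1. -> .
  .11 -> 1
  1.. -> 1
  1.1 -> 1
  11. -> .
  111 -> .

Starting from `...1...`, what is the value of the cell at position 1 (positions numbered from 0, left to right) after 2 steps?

.

11..11.
..1.1.1
position 1 holds .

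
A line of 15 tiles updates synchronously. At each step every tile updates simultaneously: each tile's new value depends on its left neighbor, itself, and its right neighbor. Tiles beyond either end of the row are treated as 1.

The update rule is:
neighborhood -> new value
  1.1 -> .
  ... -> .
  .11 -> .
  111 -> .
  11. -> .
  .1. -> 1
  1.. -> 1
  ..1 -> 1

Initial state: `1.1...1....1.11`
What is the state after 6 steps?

1..1..1..11.111

step 1: ..11.111..11...
step 2: 11......11..1.1
step 3: ..1....1..111..
step 4: 1111..1111...11
step 5: ....11....1.1..
step 6: 1..1..1..11.111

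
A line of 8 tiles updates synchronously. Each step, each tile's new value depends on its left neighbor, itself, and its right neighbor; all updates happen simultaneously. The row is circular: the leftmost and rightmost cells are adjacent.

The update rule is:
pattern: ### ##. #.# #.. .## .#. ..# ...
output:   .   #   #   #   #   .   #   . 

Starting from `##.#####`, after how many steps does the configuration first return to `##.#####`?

6

step 1: .###....
step 2: ##.##...
step 3: ######.#
step 4: .....###
step 5: #...##.#
step 6: ##.#####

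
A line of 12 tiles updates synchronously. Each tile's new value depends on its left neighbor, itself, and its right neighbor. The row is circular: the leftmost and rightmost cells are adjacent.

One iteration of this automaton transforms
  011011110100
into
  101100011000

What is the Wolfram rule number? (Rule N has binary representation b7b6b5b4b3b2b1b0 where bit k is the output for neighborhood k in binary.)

98

position 5: 111 → 0  (bit 7 = 0)
position 2: 110 → 1  (bit 6 = 1)
position 3: 101 → 1  (bit 5 = 1)
position 10: 100 → 0  (bit 4 = 0)
position 1: 011 → 0  (bit 3 = 0)
position 9: 010 → 0  (bit 2 = 0)
position 0: 001 → 1  (bit 1 = 1)
position 11: 000 → 0  (bit 0 = 0)
bits b7..b0 = 01100010 = 98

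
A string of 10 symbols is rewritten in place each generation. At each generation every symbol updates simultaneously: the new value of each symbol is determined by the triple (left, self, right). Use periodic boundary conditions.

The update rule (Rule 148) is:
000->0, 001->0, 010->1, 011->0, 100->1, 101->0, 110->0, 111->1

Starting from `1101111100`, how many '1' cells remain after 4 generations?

3

0000111010
0000010011
1000011000
1100000100
count of 1: 3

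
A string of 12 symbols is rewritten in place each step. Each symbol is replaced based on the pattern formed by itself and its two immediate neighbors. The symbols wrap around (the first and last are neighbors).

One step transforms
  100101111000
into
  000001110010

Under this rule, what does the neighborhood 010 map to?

0

At position 0 the neighborhood is 010; the next row has 0 there.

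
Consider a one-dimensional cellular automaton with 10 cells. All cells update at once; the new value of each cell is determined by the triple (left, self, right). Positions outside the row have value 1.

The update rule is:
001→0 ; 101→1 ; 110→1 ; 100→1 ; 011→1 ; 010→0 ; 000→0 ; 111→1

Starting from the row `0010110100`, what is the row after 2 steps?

1101111101

1001111010
1101111101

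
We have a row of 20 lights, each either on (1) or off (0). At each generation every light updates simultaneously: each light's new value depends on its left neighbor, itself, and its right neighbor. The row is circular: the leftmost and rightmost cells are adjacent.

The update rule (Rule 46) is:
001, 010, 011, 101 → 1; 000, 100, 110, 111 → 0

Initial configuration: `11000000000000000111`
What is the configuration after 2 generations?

00000000000000001100
00000000000000011000

00000000000000011000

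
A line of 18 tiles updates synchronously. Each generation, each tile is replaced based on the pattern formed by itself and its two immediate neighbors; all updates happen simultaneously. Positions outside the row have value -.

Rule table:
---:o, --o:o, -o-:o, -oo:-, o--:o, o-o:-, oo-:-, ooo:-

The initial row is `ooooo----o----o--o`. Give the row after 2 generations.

-----ooooooooooooo
ooooo-------------

ooooo-------------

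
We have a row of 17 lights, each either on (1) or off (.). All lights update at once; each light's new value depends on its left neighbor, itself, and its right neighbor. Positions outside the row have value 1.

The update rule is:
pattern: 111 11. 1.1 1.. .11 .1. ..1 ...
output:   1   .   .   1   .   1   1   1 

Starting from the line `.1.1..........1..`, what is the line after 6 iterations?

11111...111111111

.1.11111111111111
.1..1111111111111
.111.111111111111
..1...11111111111
111111.1111111111
11111...111111111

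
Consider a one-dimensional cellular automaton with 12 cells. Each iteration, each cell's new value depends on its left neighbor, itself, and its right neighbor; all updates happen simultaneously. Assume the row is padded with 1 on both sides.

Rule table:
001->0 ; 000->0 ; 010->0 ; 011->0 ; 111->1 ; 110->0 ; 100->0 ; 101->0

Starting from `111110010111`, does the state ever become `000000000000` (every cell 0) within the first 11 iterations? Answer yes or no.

111100000011
111000000001
110000000000
100000000000
000000000000
all cells are 0 at iteration 5

yes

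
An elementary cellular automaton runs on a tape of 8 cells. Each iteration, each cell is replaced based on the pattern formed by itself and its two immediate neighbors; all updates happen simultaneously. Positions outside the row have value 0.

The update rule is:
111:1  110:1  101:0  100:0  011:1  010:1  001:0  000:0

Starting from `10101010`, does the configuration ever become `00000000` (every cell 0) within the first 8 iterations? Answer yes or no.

no

10101010  (fixed point — unchanged through iteration 8)
iteration 8 is 10101010, still not uniform 0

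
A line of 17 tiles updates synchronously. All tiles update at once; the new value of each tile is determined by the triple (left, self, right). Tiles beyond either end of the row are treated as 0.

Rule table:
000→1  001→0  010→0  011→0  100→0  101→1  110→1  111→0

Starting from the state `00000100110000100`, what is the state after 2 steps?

00010111001010100

11110000010110001
00010111001010100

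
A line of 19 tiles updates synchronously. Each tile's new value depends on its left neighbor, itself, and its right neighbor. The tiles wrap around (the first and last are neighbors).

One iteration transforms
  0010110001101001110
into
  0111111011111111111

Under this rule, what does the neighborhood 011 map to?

1

At position 4 the neighborhood is 011; the next row has 1 there.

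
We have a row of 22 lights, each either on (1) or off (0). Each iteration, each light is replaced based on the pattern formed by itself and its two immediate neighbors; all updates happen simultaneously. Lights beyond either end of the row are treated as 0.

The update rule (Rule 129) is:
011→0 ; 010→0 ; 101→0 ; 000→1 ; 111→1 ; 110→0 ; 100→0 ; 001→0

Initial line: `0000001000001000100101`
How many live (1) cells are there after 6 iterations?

1111100011100010000000
0111001001001000111111
0010000000000010011110
1000111111111000001100
0010011111110011100001
1000001111100001001100
count of 1: 9

9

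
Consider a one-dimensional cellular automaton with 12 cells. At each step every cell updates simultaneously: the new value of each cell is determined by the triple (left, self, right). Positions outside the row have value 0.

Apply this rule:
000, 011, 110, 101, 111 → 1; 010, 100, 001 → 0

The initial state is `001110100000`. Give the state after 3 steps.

011111001111

101111001111
011111001111
011111001111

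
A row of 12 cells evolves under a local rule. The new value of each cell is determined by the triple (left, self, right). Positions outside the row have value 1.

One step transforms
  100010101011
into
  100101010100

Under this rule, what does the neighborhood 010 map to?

At position 4 the neighborhood is 010; the next row has 0 there.

0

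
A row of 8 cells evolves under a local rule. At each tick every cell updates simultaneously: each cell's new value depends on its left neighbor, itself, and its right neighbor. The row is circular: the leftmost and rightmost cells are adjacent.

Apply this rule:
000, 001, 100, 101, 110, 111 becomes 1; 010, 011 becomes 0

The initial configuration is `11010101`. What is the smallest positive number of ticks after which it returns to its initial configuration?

11101010
01110101
10111010
01011101
10101110
01010111
10101011
11010101

8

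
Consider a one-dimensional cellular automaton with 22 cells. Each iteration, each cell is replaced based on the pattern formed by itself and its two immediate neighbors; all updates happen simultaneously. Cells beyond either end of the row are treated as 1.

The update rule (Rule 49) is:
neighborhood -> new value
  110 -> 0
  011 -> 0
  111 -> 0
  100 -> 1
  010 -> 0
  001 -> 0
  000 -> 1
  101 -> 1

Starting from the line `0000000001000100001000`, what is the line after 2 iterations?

0000000010001000010001

1111111100110011100110
0000000010001000010001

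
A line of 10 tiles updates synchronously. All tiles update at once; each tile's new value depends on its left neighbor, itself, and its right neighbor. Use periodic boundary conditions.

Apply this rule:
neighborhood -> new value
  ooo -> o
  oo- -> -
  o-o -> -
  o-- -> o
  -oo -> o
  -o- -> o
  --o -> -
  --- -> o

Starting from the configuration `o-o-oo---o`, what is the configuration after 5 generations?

--o-o-oo-o

generation 1: --o-o-oo-o
generation 2: o-o-o-o--o
generation 3: --o-o-oo-o  (repeats generation 1; period 2)
generation 5: --o-o-oo-o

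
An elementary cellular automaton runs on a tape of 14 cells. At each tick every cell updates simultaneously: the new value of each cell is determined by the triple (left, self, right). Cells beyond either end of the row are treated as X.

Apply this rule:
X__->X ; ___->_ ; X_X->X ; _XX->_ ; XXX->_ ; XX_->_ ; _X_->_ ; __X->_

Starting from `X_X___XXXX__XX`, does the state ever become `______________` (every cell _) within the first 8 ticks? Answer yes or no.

tick 1: _X_X______X___
tick 2: X_X_X______X__
tick 3: _X_X_X______X_
tick 4: X_X_X_X______X
tick 5: _X_X_X_X______
tick 6: X_X_X_X_X_____
tick 7: _X_X_X_X_X____
tick 8: X_X_X_X_X_X___
tick 8 is X_X_X_X_X_X___, still not uniform _

no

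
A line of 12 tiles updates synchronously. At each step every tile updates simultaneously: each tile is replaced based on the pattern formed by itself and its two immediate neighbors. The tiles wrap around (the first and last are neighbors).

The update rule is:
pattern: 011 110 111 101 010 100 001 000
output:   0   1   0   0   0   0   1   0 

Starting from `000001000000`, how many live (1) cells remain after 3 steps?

1

000010000000
000100000000
001000000000
count of 1: 1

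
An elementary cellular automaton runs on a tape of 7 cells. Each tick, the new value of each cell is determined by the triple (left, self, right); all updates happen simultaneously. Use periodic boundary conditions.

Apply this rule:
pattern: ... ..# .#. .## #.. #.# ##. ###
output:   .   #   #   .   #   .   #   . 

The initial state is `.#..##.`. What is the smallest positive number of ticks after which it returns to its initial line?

####.##
...#...
..###..
.#..##.

4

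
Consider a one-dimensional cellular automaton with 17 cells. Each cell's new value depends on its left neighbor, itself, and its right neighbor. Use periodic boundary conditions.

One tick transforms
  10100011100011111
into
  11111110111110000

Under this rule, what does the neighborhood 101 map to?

1

At position 1 the neighborhood is 101; the next row has 1 there.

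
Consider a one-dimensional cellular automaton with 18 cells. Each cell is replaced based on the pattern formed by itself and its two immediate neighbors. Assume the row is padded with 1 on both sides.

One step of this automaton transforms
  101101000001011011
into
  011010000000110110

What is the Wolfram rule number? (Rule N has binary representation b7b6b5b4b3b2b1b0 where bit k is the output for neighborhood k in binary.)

40

position 17: 111 → 0  (bit 7 = 0)
position 0: 110 → 0  (bit 6 = 0)
position 1: 101 → 1  (bit 5 = 1)
position 6: 100 → 0  (bit 4 = 0)
position 2: 011 → 1  (bit 3 = 1)
position 5: 010 → 0  (bit 2 = 0)
position 10: 001 → 0  (bit 1 = 0)
position 7: 000 → 0  (bit 0 = 0)
bits b7..b0 = 00101000 = 40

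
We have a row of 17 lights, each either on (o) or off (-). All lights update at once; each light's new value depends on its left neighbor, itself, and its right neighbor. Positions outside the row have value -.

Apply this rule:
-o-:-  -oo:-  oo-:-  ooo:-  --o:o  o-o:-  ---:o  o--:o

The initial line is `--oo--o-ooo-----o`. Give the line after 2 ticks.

tick 1: oo--oo-----ooooo-
tick 2: --oo--ooooo-----o

--oo--ooooo-----o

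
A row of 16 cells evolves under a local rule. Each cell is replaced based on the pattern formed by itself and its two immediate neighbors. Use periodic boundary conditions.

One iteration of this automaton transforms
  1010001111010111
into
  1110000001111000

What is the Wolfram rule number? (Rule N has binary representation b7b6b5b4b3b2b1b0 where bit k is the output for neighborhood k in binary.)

position 7: 111 → 0  (bit 7 = 0)
position 0: 110 → 1  (bit 6 = 1)
position 1: 101 → 1  (bit 5 = 1)
position 3: 100 → 0  (bit 4 = 0)
position 6: 011 → 0  (bit 3 = 0)
position 2: 010 → 1  (bit 2 = 1)
position 5: 001 → 0  (bit 1 = 0)
position 4: 000 → 0  (bit 0 = 0)
bits b7..b0 = 01100100 = 100

100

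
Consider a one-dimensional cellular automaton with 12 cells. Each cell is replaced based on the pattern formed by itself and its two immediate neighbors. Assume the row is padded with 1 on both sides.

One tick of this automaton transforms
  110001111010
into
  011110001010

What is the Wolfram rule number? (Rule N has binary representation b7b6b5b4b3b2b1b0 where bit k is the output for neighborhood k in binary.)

position 0: 111 → 0  (bit 7 = 0)
position 1: 110 → 1  (bit 6 = 1)
position 9: 101 → 0  (bit 5 = 0)
position 2: 100 → 1  (bit 4 = 1)
position 5: 011 → 0  (bit 3 = 0)
position 10: 010 → 1  (bit 2 = 1)
position 4: 001 → 1  (bit 1 = 1)
position 3: 000 → 1  (bit 0 = 1)
bits b7..b0 = 01010111 = 87

87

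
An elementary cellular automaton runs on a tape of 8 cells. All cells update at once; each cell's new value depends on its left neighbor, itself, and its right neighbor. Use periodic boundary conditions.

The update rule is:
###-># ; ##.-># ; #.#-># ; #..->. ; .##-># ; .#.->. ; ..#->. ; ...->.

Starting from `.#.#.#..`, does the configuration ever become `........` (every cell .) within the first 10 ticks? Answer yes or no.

tick 1: ..#.#...
tick 2: ...#....
tick 3: ........
all cells are . at tick 3

yes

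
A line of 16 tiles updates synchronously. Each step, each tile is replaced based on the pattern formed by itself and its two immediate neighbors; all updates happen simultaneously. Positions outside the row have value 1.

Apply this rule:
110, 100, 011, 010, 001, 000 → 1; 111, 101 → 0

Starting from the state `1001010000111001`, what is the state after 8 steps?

step 1: 1111011111101111
step 2: 0001010000101000
step 3: 1111011111101111  (repeats step 1; period 2)
step 8: 0001010000101000

0001010000101000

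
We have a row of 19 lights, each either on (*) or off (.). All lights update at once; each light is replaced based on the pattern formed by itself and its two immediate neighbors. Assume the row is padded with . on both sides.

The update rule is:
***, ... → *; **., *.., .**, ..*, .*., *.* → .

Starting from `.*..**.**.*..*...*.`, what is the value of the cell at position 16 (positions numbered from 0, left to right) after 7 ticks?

tick 1: ...............*...
tick 2: **************...**
tick 3: .************..*...
tick 4: ..**********.....**
tick 5: *..********..***...
tick 6: ....******....*..**
tick 7: ***..****..**......
position 16 holds .

.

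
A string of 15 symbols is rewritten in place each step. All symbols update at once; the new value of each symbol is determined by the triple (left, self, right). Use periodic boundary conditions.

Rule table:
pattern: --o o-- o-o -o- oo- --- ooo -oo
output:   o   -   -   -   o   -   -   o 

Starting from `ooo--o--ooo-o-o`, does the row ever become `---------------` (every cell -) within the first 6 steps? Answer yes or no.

no

step 1: --o-o--oo-o---o
step 2: -o----ooo----o-
step 3: o----oo-o---o--
step 4: ----ooo----o--o
step 5: ---oo-o---o--o-
step 6: --ooo----o--o--
step 6 is --ooo----o--o--, still not uniform -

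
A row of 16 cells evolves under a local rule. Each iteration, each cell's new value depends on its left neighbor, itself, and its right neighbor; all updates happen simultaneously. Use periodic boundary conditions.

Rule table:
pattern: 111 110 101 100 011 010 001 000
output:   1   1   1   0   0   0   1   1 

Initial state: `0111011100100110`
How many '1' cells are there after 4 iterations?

9

1011101101001010
0101110110010101
1010111010101010
0101011101010101
count of 1: 9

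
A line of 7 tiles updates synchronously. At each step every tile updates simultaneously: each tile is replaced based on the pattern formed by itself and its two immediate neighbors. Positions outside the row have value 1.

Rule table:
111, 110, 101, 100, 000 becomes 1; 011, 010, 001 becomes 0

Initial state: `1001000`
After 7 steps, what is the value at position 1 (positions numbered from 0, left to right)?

1100110
1110011
1111001
1111100
1111110
1111111
1111111
position 1 holds 1

1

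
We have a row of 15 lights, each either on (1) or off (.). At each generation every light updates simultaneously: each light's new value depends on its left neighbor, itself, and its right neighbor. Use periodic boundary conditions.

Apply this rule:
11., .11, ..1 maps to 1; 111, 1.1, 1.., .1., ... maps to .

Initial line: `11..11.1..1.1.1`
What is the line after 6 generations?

generation 1: .1.111...1....1
generation 2: ...1.1..1....1.
generation 3: ..1....1....1..
generation 4: .1....1....1...
generation 5: 1....1....1....
generation 6: ....1....1....1

....1....1....1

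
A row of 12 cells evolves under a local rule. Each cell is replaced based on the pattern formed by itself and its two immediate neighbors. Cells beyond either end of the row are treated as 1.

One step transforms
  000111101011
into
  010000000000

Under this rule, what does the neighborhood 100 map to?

At position 0 the neighborhood is 100; the next row has 0 there.

0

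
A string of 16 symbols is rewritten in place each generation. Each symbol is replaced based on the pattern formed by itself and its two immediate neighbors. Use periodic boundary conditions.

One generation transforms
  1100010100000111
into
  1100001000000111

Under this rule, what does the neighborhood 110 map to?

1

At position 1 the neighborhood is 110; the next row has 1 there.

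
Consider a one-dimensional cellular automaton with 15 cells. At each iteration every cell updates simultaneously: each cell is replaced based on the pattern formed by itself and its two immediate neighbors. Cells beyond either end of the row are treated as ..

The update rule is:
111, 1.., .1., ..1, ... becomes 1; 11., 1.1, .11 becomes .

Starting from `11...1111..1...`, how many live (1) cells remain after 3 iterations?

..111.11.111111
11.1......1111.
...1111111.11.1
count of 1: 10

10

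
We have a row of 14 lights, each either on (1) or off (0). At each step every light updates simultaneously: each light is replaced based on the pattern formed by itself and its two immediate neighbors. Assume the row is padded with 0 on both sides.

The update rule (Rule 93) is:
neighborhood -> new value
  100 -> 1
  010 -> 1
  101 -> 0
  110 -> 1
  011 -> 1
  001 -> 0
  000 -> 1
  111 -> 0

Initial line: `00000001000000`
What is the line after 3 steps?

11111101111111
10000101000001
11110101111101

11110101111101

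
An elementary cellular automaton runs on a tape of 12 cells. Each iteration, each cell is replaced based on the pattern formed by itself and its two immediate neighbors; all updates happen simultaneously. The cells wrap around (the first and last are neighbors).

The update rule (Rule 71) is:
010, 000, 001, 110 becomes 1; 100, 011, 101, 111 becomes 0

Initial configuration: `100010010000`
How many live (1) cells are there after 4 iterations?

iteration 1: 101110110111
iteration 2: 100010010000  (repeats iteration 0; period 2)
iteration 4: 100010010000
count of 1: 3

3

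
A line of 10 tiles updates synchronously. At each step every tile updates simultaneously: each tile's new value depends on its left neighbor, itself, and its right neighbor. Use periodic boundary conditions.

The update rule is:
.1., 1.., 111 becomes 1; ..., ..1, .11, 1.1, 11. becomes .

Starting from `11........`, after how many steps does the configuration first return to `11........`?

10

..1.......
..11......
....1.....
....11....
......1...
......11..
........1.
........11
1.........
11........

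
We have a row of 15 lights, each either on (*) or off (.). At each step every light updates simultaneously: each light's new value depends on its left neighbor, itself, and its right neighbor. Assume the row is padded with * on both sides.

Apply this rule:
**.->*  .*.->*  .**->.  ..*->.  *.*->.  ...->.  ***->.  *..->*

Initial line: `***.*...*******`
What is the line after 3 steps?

*.**..**.......

..*.**.........
*.*..**........
*.**..**.......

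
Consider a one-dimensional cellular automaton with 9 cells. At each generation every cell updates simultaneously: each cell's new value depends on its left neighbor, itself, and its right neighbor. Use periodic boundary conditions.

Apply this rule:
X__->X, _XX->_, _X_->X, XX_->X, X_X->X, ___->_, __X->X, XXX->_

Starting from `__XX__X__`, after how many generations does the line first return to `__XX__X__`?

3

_X_XXXXX_
XXX____XX
__XX__X__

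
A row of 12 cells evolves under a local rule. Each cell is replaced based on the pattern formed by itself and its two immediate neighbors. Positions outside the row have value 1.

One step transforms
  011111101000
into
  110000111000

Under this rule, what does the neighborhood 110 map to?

1

At position 6 the neighborhood is 110; the next row has 1 there.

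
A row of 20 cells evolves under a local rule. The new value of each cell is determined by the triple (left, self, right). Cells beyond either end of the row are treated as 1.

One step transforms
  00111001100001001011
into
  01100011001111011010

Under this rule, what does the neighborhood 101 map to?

At position 17 the neighborhood is 101; the next row has 0 there.

0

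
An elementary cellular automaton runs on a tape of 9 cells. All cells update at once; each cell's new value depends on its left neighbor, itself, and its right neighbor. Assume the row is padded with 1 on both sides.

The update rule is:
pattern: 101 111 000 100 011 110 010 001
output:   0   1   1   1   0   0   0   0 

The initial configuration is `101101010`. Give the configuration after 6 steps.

111101110

000000000
111111110
111111100
111111010
111110000
111101110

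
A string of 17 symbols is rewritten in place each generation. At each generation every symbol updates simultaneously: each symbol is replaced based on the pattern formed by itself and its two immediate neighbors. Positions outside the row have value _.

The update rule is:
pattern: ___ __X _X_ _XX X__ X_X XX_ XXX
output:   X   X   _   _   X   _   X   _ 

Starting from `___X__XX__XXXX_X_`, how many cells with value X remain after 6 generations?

9

XXX_XX_XXX___X__X
__X__X___XXXX_XX_
XX_XX_XXX___X__XX
_X__X___XXXX_XX_X
X_XX_XXX___X__X__
___X___XXXX_XX_XX
count of X: 9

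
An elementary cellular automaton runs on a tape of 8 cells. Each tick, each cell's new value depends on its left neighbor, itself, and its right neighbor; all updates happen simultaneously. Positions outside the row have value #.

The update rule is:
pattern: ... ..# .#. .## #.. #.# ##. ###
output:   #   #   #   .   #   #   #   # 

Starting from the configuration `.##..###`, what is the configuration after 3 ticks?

###.###.

#.###.##
##.###.#
###.###.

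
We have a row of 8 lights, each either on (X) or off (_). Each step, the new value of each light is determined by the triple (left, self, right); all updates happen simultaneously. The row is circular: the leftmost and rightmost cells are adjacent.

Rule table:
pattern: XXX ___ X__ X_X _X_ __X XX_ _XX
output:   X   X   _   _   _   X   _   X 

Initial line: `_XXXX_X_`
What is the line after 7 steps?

XXXXXX__

XXXX____
XXX__XXX
XX__XXXX
X__XXXXX
__XXXXXX
_XXXXXX_
XXXXXX__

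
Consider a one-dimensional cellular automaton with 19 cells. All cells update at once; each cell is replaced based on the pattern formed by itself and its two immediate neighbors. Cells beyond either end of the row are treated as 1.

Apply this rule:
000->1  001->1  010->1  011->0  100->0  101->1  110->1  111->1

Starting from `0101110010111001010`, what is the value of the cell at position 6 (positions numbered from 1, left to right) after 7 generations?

1

1110110111011011111
1111011011101101111
1111101101110110111
1111110110111011011
1111111011011101101
1111111101101110110
1111111110110111011
position 6 holds 1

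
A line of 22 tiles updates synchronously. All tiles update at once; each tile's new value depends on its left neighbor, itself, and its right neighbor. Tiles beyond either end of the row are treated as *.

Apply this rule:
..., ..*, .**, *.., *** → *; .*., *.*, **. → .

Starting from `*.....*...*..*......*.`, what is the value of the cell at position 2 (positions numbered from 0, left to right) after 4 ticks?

tick 1: .*****.***.**.******..
tick 2: .****..**..*..*****.**
tick 3: .***.***.**.******..**
tick 4: .**..**..*..*****.****
position 2 holds *

*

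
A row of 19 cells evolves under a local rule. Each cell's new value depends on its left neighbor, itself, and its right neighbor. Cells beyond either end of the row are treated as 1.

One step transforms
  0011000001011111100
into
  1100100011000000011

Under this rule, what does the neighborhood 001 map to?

At position 1 the neighborhood is 001; the next row has 1 there.

1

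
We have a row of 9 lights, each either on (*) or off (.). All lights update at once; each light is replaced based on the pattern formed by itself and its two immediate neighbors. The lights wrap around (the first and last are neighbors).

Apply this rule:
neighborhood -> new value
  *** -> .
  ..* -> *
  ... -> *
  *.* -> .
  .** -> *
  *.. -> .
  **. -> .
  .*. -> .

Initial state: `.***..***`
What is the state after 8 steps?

.*...**..
*..***..*
..**...**
.**..***.
**..**...
*..**..**
..**..**.
***..**..

***..**..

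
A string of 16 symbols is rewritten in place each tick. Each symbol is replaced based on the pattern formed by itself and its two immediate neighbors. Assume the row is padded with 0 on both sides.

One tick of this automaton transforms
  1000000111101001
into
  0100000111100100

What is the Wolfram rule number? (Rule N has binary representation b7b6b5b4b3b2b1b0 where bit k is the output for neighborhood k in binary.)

position 8: 111 → 1  (bit 7 = 1)
position 10: 110 → 1  (bit 6 = 1)
position 11: 101 → 0  (bit 5 = 0)
position 1: 100 → 1  (bit 4 = 1)
position 7: 011 → 1  (bit 3 = 1)
position 0: 010 → 0  (bit 2 = 0)
position 6: 001 → 0  (bit 1 = 0)
position 2: 000 → 0  (bit 0 = 0)
bits b7..b0 = 11011000 = 216

216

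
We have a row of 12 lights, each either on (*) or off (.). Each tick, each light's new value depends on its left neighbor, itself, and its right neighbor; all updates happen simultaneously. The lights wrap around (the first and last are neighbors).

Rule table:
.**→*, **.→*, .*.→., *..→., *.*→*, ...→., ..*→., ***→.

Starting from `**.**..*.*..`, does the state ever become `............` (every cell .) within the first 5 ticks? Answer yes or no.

yes

tick 1: *****...*...
tick 2: *...*.......
tick 3: ............
all cells are . at tick 3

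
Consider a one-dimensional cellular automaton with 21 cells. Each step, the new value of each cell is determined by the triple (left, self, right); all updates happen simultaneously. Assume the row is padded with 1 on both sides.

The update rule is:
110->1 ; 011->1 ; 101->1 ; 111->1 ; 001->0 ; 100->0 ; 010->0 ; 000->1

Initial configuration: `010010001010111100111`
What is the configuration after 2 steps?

101110000011111100111

100000100101111100111
101110000011111100111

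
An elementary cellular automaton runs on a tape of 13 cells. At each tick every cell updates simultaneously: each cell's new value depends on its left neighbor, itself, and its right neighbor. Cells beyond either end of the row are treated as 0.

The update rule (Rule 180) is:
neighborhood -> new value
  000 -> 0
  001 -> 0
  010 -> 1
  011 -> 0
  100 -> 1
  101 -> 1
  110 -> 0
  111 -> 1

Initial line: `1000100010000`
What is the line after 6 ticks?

0000001000101

tick 1: 1100110011000
tick 2: 0010001000100
tick 3: 0011001100110
tick 4: 0000100010001
tick 5: 0000110011001
tick 6: 0000001000101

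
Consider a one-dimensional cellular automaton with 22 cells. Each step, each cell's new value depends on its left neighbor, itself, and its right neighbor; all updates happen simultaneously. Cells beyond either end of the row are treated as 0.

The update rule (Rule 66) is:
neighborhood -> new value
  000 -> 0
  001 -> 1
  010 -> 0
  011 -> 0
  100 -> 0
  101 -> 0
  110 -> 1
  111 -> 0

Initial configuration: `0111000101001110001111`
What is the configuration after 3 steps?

1001001000010010010001
0010010000100100100010
0100100001001001000100

0100100001001001000100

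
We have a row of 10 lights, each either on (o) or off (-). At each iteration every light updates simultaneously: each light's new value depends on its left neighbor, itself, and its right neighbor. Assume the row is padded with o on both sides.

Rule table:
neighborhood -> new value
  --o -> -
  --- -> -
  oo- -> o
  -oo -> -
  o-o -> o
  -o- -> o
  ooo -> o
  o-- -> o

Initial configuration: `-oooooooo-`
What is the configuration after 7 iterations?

o-oooooooo
oo-ooooooo
ooo-oooooo
oooo-ooooo
ooooo-oooo
oooooo-ooo
ooooooo-oo

ooooooo-oo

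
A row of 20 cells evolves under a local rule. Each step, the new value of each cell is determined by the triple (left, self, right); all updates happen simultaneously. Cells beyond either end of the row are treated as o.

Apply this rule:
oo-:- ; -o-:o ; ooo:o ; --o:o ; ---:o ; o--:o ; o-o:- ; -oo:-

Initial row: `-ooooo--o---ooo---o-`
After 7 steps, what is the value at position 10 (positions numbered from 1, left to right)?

o

step 1: --ooo-oooooo-o-oooo-
step 2: oo-o---oooo--o--oo--
step 3: o--oooo-oo-ooooo--oo
step 4: -oo-oo------ooo-oo-o
step 5: ------oooooo-o------
step 6: oooooo-oooo--ooooooo
step 7: ooooo---oo-oo-oooooo
position 10 holds o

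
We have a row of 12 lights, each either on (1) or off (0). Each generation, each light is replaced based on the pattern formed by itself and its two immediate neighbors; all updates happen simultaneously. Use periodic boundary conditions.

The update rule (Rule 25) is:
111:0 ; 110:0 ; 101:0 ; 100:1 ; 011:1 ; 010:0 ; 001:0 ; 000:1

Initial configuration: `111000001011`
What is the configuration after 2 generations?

110100011001

generation 1: 000111100010
generation 2: 110100011001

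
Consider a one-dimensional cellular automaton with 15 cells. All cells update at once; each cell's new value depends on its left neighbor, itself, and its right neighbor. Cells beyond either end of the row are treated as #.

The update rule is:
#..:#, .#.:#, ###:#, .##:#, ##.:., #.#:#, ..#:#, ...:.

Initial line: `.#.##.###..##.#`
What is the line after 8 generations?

#.###.#########

####.###.###.##
###.###.###.###
##.###.###.####
#.###.###.#####
.###.###.######
###.###.#######
##.###.########
#.###.#########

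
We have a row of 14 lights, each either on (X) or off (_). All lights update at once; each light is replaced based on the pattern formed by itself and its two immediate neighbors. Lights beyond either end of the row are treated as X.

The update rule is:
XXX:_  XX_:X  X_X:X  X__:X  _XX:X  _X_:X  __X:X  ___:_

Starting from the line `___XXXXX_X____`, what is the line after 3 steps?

X_XX___XXXX__X
XXXXX_XX__XXXX
____XXXXXXX___

____XXXXXXX___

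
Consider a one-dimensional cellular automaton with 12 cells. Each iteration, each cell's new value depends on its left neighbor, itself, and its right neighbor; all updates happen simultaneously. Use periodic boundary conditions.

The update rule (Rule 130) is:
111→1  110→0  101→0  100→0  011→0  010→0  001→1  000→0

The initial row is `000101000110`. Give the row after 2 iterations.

iteration 1: 001000001000
iteration 2: 010000010000

010000010000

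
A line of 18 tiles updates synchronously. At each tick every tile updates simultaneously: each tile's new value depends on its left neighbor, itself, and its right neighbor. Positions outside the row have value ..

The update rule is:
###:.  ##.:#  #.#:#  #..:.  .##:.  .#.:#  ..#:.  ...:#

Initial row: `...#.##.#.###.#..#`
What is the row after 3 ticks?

..##.#.#.#.##.#..#

tick 1: ##.##.####..###..#
tick 2: .##.##...#....#..#
tick 3: ..##.#.#.#.##.#..#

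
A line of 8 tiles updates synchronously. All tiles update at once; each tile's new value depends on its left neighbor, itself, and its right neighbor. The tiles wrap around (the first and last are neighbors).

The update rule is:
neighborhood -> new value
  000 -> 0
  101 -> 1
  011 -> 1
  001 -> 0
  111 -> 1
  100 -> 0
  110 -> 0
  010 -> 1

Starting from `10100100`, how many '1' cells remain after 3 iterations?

2

iteration 1: 11100100
iteration 2: 11000100
iteration 3: 10000100
count of 1: 2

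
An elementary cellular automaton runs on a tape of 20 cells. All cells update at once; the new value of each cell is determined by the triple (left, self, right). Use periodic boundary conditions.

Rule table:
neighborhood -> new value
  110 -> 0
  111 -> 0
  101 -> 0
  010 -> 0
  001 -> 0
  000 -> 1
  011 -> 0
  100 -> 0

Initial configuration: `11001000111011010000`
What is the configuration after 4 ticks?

11111000111111110000

00000010000000000110
11111000111111110000
00000010000000000110  (repeats tick 1; period 2)
tick 4: 11111000111111110000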